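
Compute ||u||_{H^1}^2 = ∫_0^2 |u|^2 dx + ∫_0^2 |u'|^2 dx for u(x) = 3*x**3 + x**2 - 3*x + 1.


||u||_{H^1}^2 = 23176/35

The H^1 norm (squared) on an interval (0, L) is
  ||u||_{H^1}^2 = ∫_0^L u(x)^2 dx + ∫_0^L u'(x)^2 dx.
Compute u'(x) = 9*x**2 + 2*x - 3.
Then u(x)^2 = 9*x**6 + 6*x**5 - 17*x**4 + 11*x**2 - 6*x + 1 and u'(x)^2 = 81*x**4 + 36*x**3 - 50*x**2 - 12*x + 9.
Integrate each monomial from 0 to 2 using ∫_0^2 c·x^n dx = c·2^(n+1)/(n+1):
  ∫_0^2 u(x)^2 dx = ∫_0^2 (9*x^6 + 6*x^5 - 17*x^4 + 11*x^2 - 6*x + 1) dx. Term by term:
    ∫_0^2 9*x^6 dx = 1152/7;  ∫_0^2 6*x^5 dx = 64;  ∫_0^2 -17*x^4 dx = -544/5;
    ∫_0^2 11*x^2 dx = 88/3;  ∫_0^2 -6*x dx = -12;  ∫_0^2 1 dx = 2.
  Sum: 1152/7 + 64 − 544/5 + 88/3 − 12 + 2 = 14606/105.
  ∫_0^2 u'(x)^2 dx = ∫_0^2 (81*x^4 + 36*x^3 - 50*x^2 - 12*x + 9) dx. Term by term:
    ∫_0^2 81*x^4 dx = 2592/5;  ∫_0^2 36*x^3 dx = 144;  ∫_0^2 -50*x^2 dx = -400/3;
    ∫_0^2 -12*x dx = -24;  ∫_0^2 9 dx = 18.
  Sum: 2592/5 + 144 − 400/3 − 24 + 18 = 7846/15.
Adding: ||u||_{H^1}^2 = 14606/105 + 7846/15 = 23176/35.


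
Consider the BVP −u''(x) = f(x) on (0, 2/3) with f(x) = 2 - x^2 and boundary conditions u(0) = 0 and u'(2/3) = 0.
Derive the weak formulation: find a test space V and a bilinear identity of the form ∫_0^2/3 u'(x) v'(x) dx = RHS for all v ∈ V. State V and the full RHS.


V = {v ∈ H^1(0, 2/3) : v(0) = 0} (test functions vanish at x = 0 where u is specified); weak form: ∫_0^2/3 u'v' dx = ∫_0^2/3 (2 - x^2) v dx for all v ∈ V.

Multiply both sides by a test function v and integrate from 0 to 2/3:
  ∫_0^2/3 −u''(x) v(x) dx = ∫_0^2/3 f(x) v(x) dx.
Integrate the LHS by parts once:
  ∫_0^2/3 −u'' v dx = −[u'(x) v(x)]_0^2/3 + ∫_0^2/3 u'(x) v'(x) dx.
Thus ∫_0^2/3 u'(x) v'(x) dx = ∫_0^2/3 f(x) v(x) dx + [u'(x) v(x)]_0^2/3.
Choose V so that boundary terms are either known or forced to vanish.
Mixed BC: u(0) = 0 (Dirichlet) and u'(2/3) = 0 (Neumann). Define V = {v ∈ H^1(0, 2/3) : v(0) = 0}. Then [u' v]_0^2/3 = u'(2/3)·v(2/3) − u'(0)·0 = 0.
Weak formulation: find u (satisfying any essential BC) such that ∫_0^2/3 u'(x) v'(x) dx = ∫_0^2/3 f v dx for all v ∈ V (Dirichlet at 0 absorbed into V; the Neumann datum at x = 2/3 is zero, so no boundary term remains).
Substituting f(x) = 2 - x^2, the right-hand side is ∫_0^2/3 (2 - x^2) v dx.


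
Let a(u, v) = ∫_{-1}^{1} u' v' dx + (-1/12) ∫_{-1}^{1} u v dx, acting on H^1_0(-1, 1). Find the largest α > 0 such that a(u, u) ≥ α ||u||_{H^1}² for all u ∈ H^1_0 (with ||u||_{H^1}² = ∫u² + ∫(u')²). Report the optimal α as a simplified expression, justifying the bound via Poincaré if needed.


α = (-1/3 + π^2)/(4 + π^2)

Coercivity of a(·,·) on H^1_0(-1, 1) means a(u, u) ≥ α ||u||_{H^1}² for every u ∈ H^1_0.
The interval has length L = 2, and Poincaré/coercivity depend only on L. Here a(u, u) = ∫(u')² + (-1/12)·∫u².
Here c = -1/12 < 0 with |c| < (π/L)² = π^2/4, so coercivity still holds. The condition a(u,u) ≥ α||u||_{H^1}² reads (1−α)∫(u')² ≥ (α−c)∫u². Any admissible α is ≤ 1 (rapidly oscillating u have ∫u²/∫(u')² → 0), and α = 1 would force 0 ≥ (1−c)∫u², impossible since c < 1; so 1−α > 0. By the sharp Poincaré inequality on H^1_0 of an interval of length L, ∫(u')² ≥ (π/L)²∫u² with equality for the first sine mode sin(π(x−x₀)/L) (x₀ the left endpoint), so the inequality holds for all u iff (1−α)(π/L)² ≥ α − c, i.e. α ≤ ((π/L)² + c)/((π/L)² + 1) = (1 + c(L/π)²)/(1 + (L/π)²). (Direct route, valid since c ≤ 0: Poincaré gives c∫u² ≥ c(L/π)²∫(u')², so a(u,u) ≥ (1 + c(L/π)²)∫(u')², while ||u||_{H^1}² ≤ (1 + (L/π)²)∫(u')²; dividing yields the same α.) With (π/L)² = π^2/4 and c = -1/12, the largest admissible constant is α = ((π/L)² + c)/((π/L)² + 1).
Simplifying, α = (-1/3 + π^2)/(4 + π^2).


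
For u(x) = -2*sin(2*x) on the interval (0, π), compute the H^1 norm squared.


||u||_{H^1(0,π)}^2 = 10*π

u'(x) = -4*cos(2*x).
Expand u² and (u')² and integrate term by term on (0, π), using: for integers n ≥ 1, ∫_0^π sin²(nx) dx = ∫_0^π cos²(nx) dx = π/2; for n ≠ n', ∫_0^π sin(nx)sin(n'x) dx = ∫_0^π cos(nx)cos(n'x) dx = 0; and by product-to-sum, ∫_0^π sin(nx)cos(n'x) dx = ½∫_0^π [sin((n+n')x) + sin((n−n')x)] dx, which is 0 when n+n' is even and 2n/(n²−n'²) when n+n' is odd (it need not vanish on (0, π)).
  u² squared terms: (-2)²·∫sin(2x)² dx = 4·π/2 = 2*π.
  So ∫_0^π u² dx = 2*π.
  (u')² squared terms: (-4)²·∫cos(2x)² dx = 16·π/2 = 8*π.
  So ∫_0^π (u')² dx = 8*π.
||u||_{H^1}^2 = (2*π) + (8*π) = 10*π.


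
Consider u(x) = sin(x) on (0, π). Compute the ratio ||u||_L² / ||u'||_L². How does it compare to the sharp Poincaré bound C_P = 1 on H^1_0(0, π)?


||u||_L² / ||u'||_L² = 1 = C_P.

u(x) = sin(x), so u'(x) = cos(x).
Writing u(x) = A·sin(kπx/L) with A = 1 and k = 1, use ∫_0^L sin²(kπx/L) dx = L/2 and ∫_0^L cos²(kπx/L) dx = L/2.
u² = 1·sin²(x) and (u')² = 1·cos²(x), and each of sin², cos² integrates to L/2 = π/2 over (0, π).
∫_0^π u² dx = π/2, so ||u||_L² = sqrt(2)*sqrt(π)/2.
∫_0^π (u')² dx = π/2, so ||u'||_L² = sqrt(2)*sqrt(π)/2.
Ratio ||u||_L² / ||u'||_L² = 1.
Sharp Poincaré constant on H^1_0(0, π) is C_P = L/π = 1, achieved by sin(x).
This is the k = 1 eigenfunction (up to amplitude), so the ratio equals the sharp Poincaré constant exactly.


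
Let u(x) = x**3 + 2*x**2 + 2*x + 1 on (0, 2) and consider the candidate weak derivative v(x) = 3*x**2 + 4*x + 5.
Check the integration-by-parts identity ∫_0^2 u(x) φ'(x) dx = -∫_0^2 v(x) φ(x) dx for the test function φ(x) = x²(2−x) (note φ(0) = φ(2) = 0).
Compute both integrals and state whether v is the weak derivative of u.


LHS = -232/15, RHS = -292/15. No, v is not the weak derivative of u.

u(x) = x**3 + 2*x**2 + 2*x + 1, classical derivative u'(x) = 3*x**2 + 4*x + 2.
φ(x) = x²(2−x), so φ'(x) = x*(4 - 3*x).
Note φ(0) = φ(2) = 0, so the boundary term u·φ vanishes.
LHS = ∫_0^2 u(x) φ'(x) dx = ∫_0^2 (-3*x^5 - 2*x^4 + 2*x^3 + 5*x^2 + 4*x) dx. Term by term:
  ∫_0^2 -3*x^5 dx = -32;  ∫_0^2 -2*x^4 dx = -64/5;  ∫_0^2 2*x^3 dx = 8;
  ∫_0^2 5*x^2 dx = 40/3;  ∫_0^2 4*x dx = 8.
Sum: -32 − 64/5 + 8 + 40/3 + 8 = -232/15.
So LHS = -232/15.
∫_0^2 v(x) φ(x) dx = ∫_0^2 (-3*x^5 + 2*x^4 + 3*x^3 + 10*x^2) dx. Term by term:
  ∫_0^2 -3*x^5 dx = -32;  ∫_0^2 2*x^4 dx = 64/5;  ∫_0^2 3*x^3 dx = 12;
  ∫_0^2 10*x^2 dx = 80/3.
Sum: -32 + 64/5 + 12 + 80/3 = 292/15.
So RHS = -∫_0^2 v(x) φ(x) dx = -292/15.
LHS − RHS = 4 ≠ 0, so the identity fails.
(For a valid weak derivative the identity must hold for EVERY test function, in particular this one. The failure shows v is NOT the weak derivative of u.)
Correct weak derivative would be u'(x) = 3*x**2 + 4*x + 2.


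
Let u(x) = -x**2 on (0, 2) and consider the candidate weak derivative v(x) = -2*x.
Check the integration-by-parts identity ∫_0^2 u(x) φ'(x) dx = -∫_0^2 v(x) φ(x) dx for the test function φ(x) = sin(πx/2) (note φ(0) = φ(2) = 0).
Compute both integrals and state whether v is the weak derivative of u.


LHS = 8/π, RHS = 8/π. Yes, v = u' weakly.

u(x) = -x**2, classical derivative u'(x) = -2*x.
φ(x) = sin(πx/2), so φ'(x) = π*cos(π*x/2)/2.
Note φ(0) = φ(2) = 0, so the boundary term u·φ vanishes.
LHS = ∫_0^2 u(x) φ'(x) dx = ∫_0^2 (-π*x^2*cos(π*x/2)/2) dx. Term by term:
  ∫_0^2 -π*x^2*cos(π*x/2)/2 dx = 8/π.
So LHS = 8/π.
∫_0^2 v(x) φ(x) dx = ∫_0^2 (-2*x*sin(π*x/2)) dx. Term by term:
  ∫_0^2 -2*x*sin(π*x/2) dx = -8/π.
So RHS = -∫_0^2 v(x) φ(x) dx = 8/π.
LHS = RHS, so the identity holds for this test φ.
Moreover u is smooth here and v(x) = u'(x) = -2*x pointwise, so the identity holds for every test function. Hence v is the weak derivative of u.


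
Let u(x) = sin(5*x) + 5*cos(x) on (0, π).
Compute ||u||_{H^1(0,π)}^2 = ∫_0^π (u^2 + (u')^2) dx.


||u||_{H^1(0,π)}^2 = 38*π

u'(x) = -5*sin(x) + 5*cos(5*x).
Expand u² and (u')² and integrate term by term on (0, π), using: for integers n ≥ 1, ∫_0^π sin²(nx) dx = ∫_0^π cos²(nx) dx = π/2; for n ≠ n', ∫_0^π sin(nx)sin(n'x) dx = ∫_0^π cos(nx)cos(n'x) dx = 0; and by product-to-sum, ∫_0^π sin(nx)cos(n'x) dx = ½∫_0^π [sin((n+n')x) + sin((n−n')x)] dx, which is 0 when n+n' is even and 2n/(n²−n'²) when n+n' is odd (it need not vanish on (0, π)).
  u² squared terms: (5)²·∫cos(x)² dx = 25·π/2 = 25*π/2;  (1)²·∫sin(5x)² dx = 1·π/2 = π/2.
  u² cross terms: 2·(5)·(1)·∫cos(x)·sin(5x) dx = 10·(0) = 0.
  So ∫_0^π u² dx = 25*π/2 + π/2 + 0 = 13*π.
  (u')² squared terms: (-5)²·∫sin(x)² dx = 25·π/2 = 25*π/2;  (5)²·∫cos(5x)² dx = 25·π/2 = 25*π/2.
  (u')² cross terms: 2·(-5)·(5)·∫sin(x)·cos(5x) dx = -50·(0) = 0.
  So ∫_0^π (u')² dx = 25*π/2 + 25*π/2 + 0 = 25*π.
||u||_{H^1}^2 = (13*π) + (25*π) = 38*π.


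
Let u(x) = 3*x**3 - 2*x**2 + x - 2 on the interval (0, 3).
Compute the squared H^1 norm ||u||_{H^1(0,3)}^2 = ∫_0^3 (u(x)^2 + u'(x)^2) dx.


||u||_{H^1}^2 = 151986/35

The H^1 norm (squared) on an interval (0, L) is
  ||u||_{H^1}^2 = ∫_0^L u(x)^2 dx + ∫_0^L u'(x)^2 dx.
Compute u'(x) = 9*x**2 - 4*x + 1.
Then u(x)^2 = 9*x**6 - 12*x**5 + 10*x**4 - 16*x**3 + 9*x**2 - 4*x + 4 and u'(x)^2 = 81*x**4 - 72*x**3 + 34*x**2 - 8*x + 1.
Integrate each monomial from 0 to 3 using ∫_0^3 c·x^n dx = c·3^(n+1)/(n+1):
  ∫_0^3 u(x)^2 dx = ∫_0^3 (9*x^6 - 12*x^5 + 10*x^4 - 16*x^3 + 9*x^2 - 4*x + 4) dx. Term by term:
    ∫_0^3 9*x^6 dx = 19683/7;  ∫_0^3 -12*x^5 dx = -1458;  ∫_0^3 10*x^4 dx = 486;
    ∫_0^3 -16*x^3 dx = -324;  ∫_0^3 9*x^2 dx = 81;  ∫_0^3 -4*x dx = -18;
    ∫_0^3 4 dx = 12.
  Sum: 19683/7 − 1458 + 486 − 324 + 81 − 18 + 12 = 11136/7.
  ∫_0^3 u'(x)^2 dx = ∫_0^3 (81*x^4 - 72*x^3 + 34*x^2 - 8*x + 1) dx. Term by term:
    ∫_0^3 81*x^4 dx = 19683/5;  ∫_0^3 -72*x^3 dx = -1458;  ∫_0^3 34*x^2 dx = 306;
    ∫_0^3 -8*x dx = -36;  ∫_0^3 1 dx = 3.
  Sum: 19683/5 − 1458 + 306 − 36 + 3 = 13758/5.
Adding: ||u||_{H^1}^2 = 11136/7 + 13758/5 = 151986/35.


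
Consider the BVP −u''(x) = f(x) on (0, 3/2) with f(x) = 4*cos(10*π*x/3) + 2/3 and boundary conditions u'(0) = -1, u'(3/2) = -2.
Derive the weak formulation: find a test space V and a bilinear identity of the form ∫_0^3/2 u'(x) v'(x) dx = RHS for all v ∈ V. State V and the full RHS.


V = H^1(0, 3/2) (v unrestricted at boundary; u is determined up to an additive constant); weak form: ∫_0^3/2 u'v' dx = ∫_0^3/2 (4*cos(10*π*x/3) + 2/3) v dx − 2·v(3/2) + v(0) for all v ∈ V.

Multiply both sides by a test function v and integrate from 0 to 3/2:
  ∫_0^3/2 −u''(x) v(x) dx = ∫_0^3/2 f(x) v(x) dx.
Integrate the LHS by parts once:
  ∫_0^3/2 −u'' v dx = −[u'(x) v(x)]_0^3/2 + ∫_0^3/2 u'(x) v'(x) dx.
Thus ∫_0^3/2 u'(x) v'(x) dx = ∫_0^3/2 f(x) v(x) dx + [u'(x) v(x)]_0^3/2.
Choose V so that boundary terms are either known or forced to vanish.
u has inhomogeneous Neumann u'(0) = -1, u'(3/2) = -2. [u' v]_0^3/2 = (-2)·v(3/2) − (-1)·v(0) = − 2·v(3/2) + v(0). Take V = H^1(0, 3/2); boundary term becomes part of RHS.
Weak formulation: find u (satisfying any essential BC) such that ∫_0^3/2 u'(x) v'(x) dx = ∫_0^3/2 f v dx − 2·v(3/2) + v(0) for all v ∈ V (Neumann data are natural BCs: they enter the RHS as boundary terms).
Substituting f(x) = 4*cos(10*π*x/3) + 2/3, the right-hand side is ∫_0^3/2 (4*cos(10*π*x/3) + 2/3) v dx − 2·v(3/2) + v(0).
Compatibility check (pure Neumann): taking v ≡ 1 ∈ V gives 0 = ∫_0^3/2 f dx + (-2) − (-1), i.e. ∫_0^3/2 f dx must equal u'(0) − u'(3/2) = 1. Indeed ∫_0^3/2 (4*cos(10*π*x/3) + 2/3) dx = 1, so the data are compatible. The solution is then unique only up to an additive constant (fix it e.g. by requiring ∫_0^3/2 u dx = 0).


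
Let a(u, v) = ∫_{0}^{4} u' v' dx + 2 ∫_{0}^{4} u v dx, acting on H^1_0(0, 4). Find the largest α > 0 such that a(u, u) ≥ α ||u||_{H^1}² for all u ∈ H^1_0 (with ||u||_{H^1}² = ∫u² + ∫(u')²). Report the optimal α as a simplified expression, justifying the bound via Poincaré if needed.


α = 1

Coercivity of a(·,·) on H^1_0(0, 4) means a(u, u) ≥ α ||u||_{H^1}² for every u ∈ H^1_0.
The interval has length L = 4, and Poincaré/coercivity depend only on L. Here a(u, u) = ∫(u')² + (2)·∫u².
Here c = 2 ≥ 1, so a(u,u) = ∫(u')² + c∫u² ≥ ∫(u')² + ∫u² = ||u||_{H^1}², i.e. α = 1 works. No larger α is possible: a(u,u) ≥ α||u||_{H^1}² means (1−α)∫(u')² ≥ (α−c)∫u², and for the modes u_n = sin(nπ(x−x₀)/L) (x₀ the left endpoint) one has ∫u_n²/∫(u_n')² = (L/(nπ))² → 0, so a(u_n,u_n)/||u_n||_{H^1}² → 1. Hence the optimal constant is α = 1.
Therefore α = 1.


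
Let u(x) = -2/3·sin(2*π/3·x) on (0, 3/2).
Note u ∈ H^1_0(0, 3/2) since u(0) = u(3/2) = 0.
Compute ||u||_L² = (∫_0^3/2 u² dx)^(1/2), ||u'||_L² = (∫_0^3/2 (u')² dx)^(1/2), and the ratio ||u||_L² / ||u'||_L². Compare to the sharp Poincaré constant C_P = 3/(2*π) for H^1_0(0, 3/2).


||u||_L² / ||u'||_L² = 3/(2*π) = C_P.

u(x) = -2/3·sin(2*π/3·x), so u'(x) = -4*π*cos(2*π*x/3)/9.
Writing u(x) = A·sin(kπx/L) with A = -2/3 and k = 1, use ∫_0^L sin²(kπx/L) dx = L/2 and ∫_0^L cos²(kπx/L) dx = L/2.
u² = 4/9·sin²(2*π/3·x) and (u')² = 16*π^2/81·cos²(2*π/3·x), and each of sin², cos² integrates to L/2 = 3/4 over (0, 3/2).
∫_0^3/2 u² dx = 1/3, so ||u||_L² = sqrt(3)/3.
∫_0^3/2 (u')² dx = 4*π^2/27, so ||u'||_L² = 2*sqrt(3)*π/9.
Ratio ||u||_L² / ||u'||_L² = 3/(2*π).
Sharp Poincaré constant on H^1_0(0, 3/2) is C_P = L/π = 3/(2*π), achieved by sin(2*π/3·x).
This is the k = 1 eigenfunction (up to amplitude), so the ratio equals the sharp Poincaré constant exactly.


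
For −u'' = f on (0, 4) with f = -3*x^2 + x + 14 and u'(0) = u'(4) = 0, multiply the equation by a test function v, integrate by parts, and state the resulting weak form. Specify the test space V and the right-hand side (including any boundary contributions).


V = H^1(0, 4) (no boundary constraint on v; u is determined up to an additive constant); weak form: ∫_0^4 u'v' dx = ∫_0^4 (-3*x^2 + x + 14) v dx for all v ∈ V.

Multiply both sides by a test function v and integrate from 0 to 4:
  ∫_0^4 −u''(x) v(x) dx = ∫_0^4 f(x) v(x) dx.
Integrate the LHS by parts once:
  ∫_0^4 −u'' v dx = −[u'(x) v(x)]_0^4 + ∫_0^4 u'(x) v'(x) dx.
Thus ∫_0^4 u'(x) v'(x) dx = ∫_0^4 f(x) v(x) dx + [u'(x) v(x)]_0^4.
Choose V so that boundary terms are either known or forced to vanish.
u has homogeneous Neumann: u'(0) = u'(4) = 0. So [u' v]_0^4 = 0·v(4) − 0·v(0) = 0 for any v; take V = H^1(0, 4).
Weak formulation: find u (satisfying any essential BC) such that ∫_0^4 u'(x) v'(x) dx = ∫_0^4 f v dx for all v ∈ V (homogeneous Neumann, so boundary terms vanish).
Substituting f(x) = -3*x^2 + x + 14, the right-hand side is ∫_0^4 (-3*x^2 + x + 14) v dx.
Compatibility check (pure Neumann): taking v ≡ 1 ∈ V gives 0 = ∫_0^4 f dx + (0) − (0), i.e. ∫_0^4 f dx must equal u'(0) − u'(4) = 0. Indeed ∫_0^4 (-3*x^2 + x + 14) dx = 0, so the data are compatible. The solution is then unique only up to an additive constant (fix it e.g. by requiring ∫_0^4 u dx = 0).


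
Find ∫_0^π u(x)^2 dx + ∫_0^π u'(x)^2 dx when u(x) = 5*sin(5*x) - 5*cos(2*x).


||u||_{H^1(0,π)}^2 = -2500/21 + 775*π/2

u'(x) = 10*sin(2*x) + 25*cos(5*x).
Expand u² and (u')² and integrate term by term on (0, π), using: for integers n ≥ 1, ∫_0^π sin²(nx) dx = ∫_0^π cos²(nx) dx = π/2; for n ≠ n', ∫_0^π sin(nx)sin(n'x) dx = ∫_0^π cos(nx)cos(n'x) dx = 0; and by product-to-sum, ∫_0^π sin(nx)cos(n'x) dx = ½∫_0^π [sin((n+n')x) + sin((n−n')x)] dx, which is 0 when n+n' is even and 2n/(n²−n'²) when n+n' is odd (it need not vanish on (0, π)).
  u² squared terms: (-5)²·∫cos(2x)² dx = 25·π/2 = 25*π/2;  (5)²·∫sin(5x)² dx = 25·π/2 = 25*π/2.
  u² cross terms: 2·(-5)·(5)·∫cos(2x)·sin(5x) dx = -50·(10/21) = -500/21.
  So ∫_0^π u² dx = 25*π/2 + 25*π/2 − 500/21 = -500/21 + 25*π.
  (u')² squared terms: (10)²·∫sin(2x)² dx = 100·π/2 = 50*π;  (25)²·∫cos(5x)² dx = 625·π/2 = 625*π/2.
  (u')² cross terms: 2·(10)·(25)·∫sin(2x)·cos(5x) dx = 500·(-4/21) = -2000/21.
  So ∫_0^π (u')² dx = 50*π + 625*π/2 − 2000/21 = -2000/21 + 725*π/2.
||u||_{H^1}^2 = (-500/21 + 25*π) + (-2000/21 + 725*π/2) = -2500/21 + 775*π/2.


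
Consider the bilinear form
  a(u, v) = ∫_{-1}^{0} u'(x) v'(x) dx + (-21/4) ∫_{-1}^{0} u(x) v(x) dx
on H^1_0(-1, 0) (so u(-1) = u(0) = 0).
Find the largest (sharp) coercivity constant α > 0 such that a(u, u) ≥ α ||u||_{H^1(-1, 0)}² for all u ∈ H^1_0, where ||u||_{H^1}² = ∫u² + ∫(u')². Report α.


α = (-21/4 + π^2)/(1 + π^2)

Coercivity of a(·,·) on H^1_0(-1, 0) means a(u, u) ≥ α ||u||_{H^1}² for every u ∈ H^1_0.
The interval has length L = 1, and Poincaré/coercivity depend only on L. Here a(u, u) = ∫(u')² + (-21/4)·∫u².
Here c = -21/4 < 0 with |c| < (π/L)² = π^2, so coercivity still holds. The condition a(u,u) ≥ α||u||_{H^1}² reads (1−α)∫(u')² ≥ (α−c)∫u². Any admissible α is ≤ 1 (rapidly oscillating u have ∫u²/∫(u')² → 0), and α = 1 would force 0 ≥ (1−c)∫u², impossible since c < 1; so 1−α > 0. By the sharp Poincaré inequality on H^1_0 of an interval of length L, ∫(u')² ≥ (π/L)²∫u² with equality for the first sine mode sin(π(x−x₀)/L) (x₀ the left endpoint), so the inequality holds for all u iff (1−α)(π/L)² ≥ α − c, i.e. α ≤ ((π/L)² + c)/((π/L)² + 1) = (1 + c(L/π)²)/(1 + (L/π)²). (Direct route, valid since c ≤ 0: Poincaré gives c∫u² ≥ c(L/π)²∫(u')², so a(u,u) ≥ (1 + c(L/π)²)∫(u')², while ||u||_{H^1}² ≤ (1 + (L/π)²)∫(u')²; dividing yields the same α.) With (π/L)² = π^2 and c = -21/4, the largest admissible constant is α = ((π/L)² + c)/((π/L)² + 1).
Simplifying, α = (-21/4 + π^2)/(1 + π^2).


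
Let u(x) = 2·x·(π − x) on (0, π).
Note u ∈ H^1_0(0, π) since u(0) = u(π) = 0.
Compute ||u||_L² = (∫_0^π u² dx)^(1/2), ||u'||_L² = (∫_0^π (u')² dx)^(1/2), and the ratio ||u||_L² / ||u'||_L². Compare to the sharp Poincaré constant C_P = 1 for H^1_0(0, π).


||u||_L² / ||u'||_L² = sqrt(10)*π/10 < C_P = 1.

u(x) = 2·x·(π − x), so u'(x) = -4*x + 2*π.
u(x) = 2·x·(π − x) vanishes at x = 0 and x = π, so u ∈ H^1_0(0, π). Differentiate via the product rule and integrate the resulting polynomials term by term.
  ∫_0^π u² dx = ∫_0^π (4*x^4 - 8*π*x^3 + 4*π^2*x^2) dx. Term by term:
    ∫_0^π 4*x^4 dx = 4*π^5/5;  ∫_0^π -8*π*x^3 dx = -2*π^5;  ∫_0^π 4*π^2*x^2 dx = 4*π^5/3.
  Sum: 4*π^5/5 − 2*π^5 + 4*π^5/3 = 2*π^5/15.
  ∫_0^π (u')² dx = ∫_0^π (16*x^2 - 16*π*x + 4*π^2) dx. Term by term:
    ∫_0^π 16*x^2 dx = 16*π^3/3;  ∫_0^π -16*π*x dx = -8*π^3;  ∫_0^π 4*π^2 dx = 4*π^3.
  Sum: 16*π^3/3 − 8*π^3 + 4*π^3 = 4*π^3/3.
∫_0^π u² dx = 2*π^5/15, so ||u||_L² = sqrt(30)*π^(5/2)/15.
∫_0^π (u')² dx = 4*π^3/3, so ||u'||_L² = 2*sqrt(3)*π^(3/2)/3.
Ratio ||u||_L² / ||u'||_L² = sqrt(10)*π/10.
Sharp Poincaré constant on H^1_0(0, π) is C_P = L/π = 1, achieved by sin(x).
A polynomial bump cannot attain the sharp Poincaré constant (only the first sine eigenfunction does), so the ratio is strictly less than C_P, consistent with ||u||_L² ≤ C_P ||u'||_L².


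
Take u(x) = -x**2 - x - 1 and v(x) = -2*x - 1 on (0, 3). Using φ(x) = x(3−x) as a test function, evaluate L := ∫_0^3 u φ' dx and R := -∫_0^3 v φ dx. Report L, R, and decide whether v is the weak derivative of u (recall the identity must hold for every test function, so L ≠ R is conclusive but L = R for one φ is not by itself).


LHS = 18, RHS = 18. Yes, v = u' weakly.

u(x) = -x**2 - x - 1, classical derivative u'(x) = -2*x - 1.
φ(x) = x(3−x), so φ'(x) = 3 - 2*x.
Note φ(0) = φ(3) = 0, so the boundary term u·φ vanishes.
LHS = ∫_0^3 u(x) φ'(x) dx = ∫_0^3 (2*x^3 - x^2 - x - 3) dx. Term by term:
  ∫_0^3 2*x^3 dx = 81/2;  ∫_0^3 -x^2 dx = -9;  ∫_0^3 -x dx = -9/2;
  ∫_0^3 -3 dx = -9.
Sum: 81/2 − 9 − 9/2 − 9 = 18.
So LHS = 18.
∫_0^3 v(x) φ(x) dx = ∫_0^3 (2*x^3 - 5*x^2 - 3*x) dx. Term by term:
  ∫_0^3 2*x^3 dx = 81/2;  ∫_0^3 -5*x^2 dx = -45;  ∫_0^3 -3*x dx = -27/2.
Sum: 81/2 − 45 − 27/2 = -18.
So RHS = -∫_0^3 v(x) φ(x) dx = 18.
LHS = RHS, so the identity holds for this test φ.
Moreover u is smooth here and v(x) = u'(x) = -2*x - 1 pointwise, so the identity holds for every test function. Hence v is the weak derivative of u.


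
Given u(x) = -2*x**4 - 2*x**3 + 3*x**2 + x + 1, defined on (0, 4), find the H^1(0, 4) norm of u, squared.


||u||_{H^1}^2 = 15791576/45

The H^1 norm (squared) on an interval (0, L) is
  ||u||_{H^1}^2 = ∫_0^L u(x)^2 dx + ∫_0^L u'(x)^2 dx.
Compute u'(x) = -8*x**3 - 6*x**2 + 6*x + 1.
Then u(x)^2 = 4*x**8 + 8*x**7 - 8*x**6 - 16*x**5 + x**4 + 2*x**3 + 7*x**2 + 2*x + 1 and u'(x)^2 = 64*x**6 + 96*x**5 - 60*x**4 - 88*x**3 + 24*x**2 + 12*x + 1.
Integrate each monomial from 0 to 4 using ∫_0^4 c·x^n dx = c·4^(n+1)/(n+1):
  ∫_0^4 u(x)^2 dx = ∫_0^4 (4*x^8 + 8*x^7 - 8*x^6 - 16*x^5 + x^4 + 2*x^3 + 7*x^2 + 2*x + 1) dx. Term by term:
    ∫_0^4 4*x^8 dx = 1048576/9;  ∫_0^4 8*x^7 dx = 65536;  ∫_0^4 -8*x^6 dx = -131072/7;
    ∫_0^4 -16*x^5 dx = -32768/3;  ∫_0^4 x^4 dx = 1024/5;  ∫_0^4 2*x^3 dx = 128;
    ∫_0^4 7*x^2 dx = 448/3;  ∫_0^4 2*x dx = 16;  ∫_0^4 1 dx = 4.
  Sum: 1048576/9 + 65536 − 131072/7 − 32768/3 + 1024/5 + 128 + 448/3 + 16 + 4 = 48163292/315.
  ∫_0^4 u'(x)^2 dx = ∫_0^4 (64*x^6 + 96*x^5 - 60*x^4 - 88*x^3 + 24*x^2 + 12*x + 1) dx. Term by term:
    ∫_0^4 64*x^6 dx = 1048576/7;  ∫_0^4 96*x^5 dx = 65536;  ∫_0^4 -60*x^4 dx = -12288;
    ∫_0^4 -88*x^3 dx = -5632;  ∫_0^4 24*x^2 dx = 512;  ∫_0^4 12*x dx = 96;
    ∫_0^4 1 dx = 4.
  Sum: 1048576/7 + 65536 − 12288 − 5632 + 512 + 96 + 4 = 1386172/7.
Adding: ||u||_{H^1}^2 = 48163292/315 + 1386172/7 = 15791576/45.


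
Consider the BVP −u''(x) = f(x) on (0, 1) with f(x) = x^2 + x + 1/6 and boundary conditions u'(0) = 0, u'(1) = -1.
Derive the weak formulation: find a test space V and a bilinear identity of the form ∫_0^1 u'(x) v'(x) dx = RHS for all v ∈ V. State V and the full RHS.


V = H^1(0, 1) (v unrestricted at boundary; u is determined up to an additive constant); weak form: ∫_0^1 u'v' dx = ∫_0^1 (x^2 + x + 1/6) v dx − v(1) for all v ∈ V.

Multiply both sides by a test function v and integrate from 0 to 1:
  ∫_0^1 −u''(x) v(x) dx = ∫_0^1 f(x) v(x) dx.
Integrate the LHS by parts once:
  ∫_0^1 −u'' v dx = −[u'(x) v(x)]_0^1 + ∫_0^1 u'(x) v'(x) dx.
Thus ∫_0^1 u'(x) v'(x) dx = ∫_0^1 f(x) v(x) dx + [u'(x) v(x)]_0^1.
Choose V so that boundary terms are either known or forced to vanish.
u has inhomogeneous Neumann u'(0) = 0, u'(1) = -1. [u' v]_0^1 = (-1)·v(1) − (0)·v(0) = − v(1). Take V = H^1(0, 1); boundary term becomes part of RHS.
Weak formulation: find u (satisfying any essential BC) such that ∫_0^1 u'(x) v'(x) dx = ∫_0^1 f v dx − v(1) for all v ∈ V (Neumann data are natural BCs: they enter the RHS as boundary terms).
Substituting f(x) = x^2 + x + 1/6, the right-hand side is ∫_0^1 (x^2 + x + 1/6) v dx − v(1).
Compatibility check (pure Neumann): taking v ≡ 1 ∈ V gives 0 = ∫_0^1 f dx + (-1) − (0), i.e. ∫_0^1 f dx must equal u'(0) − u'(1) = 1. Indeed ∫_0^1 (x^2 + x + 1/6) dx = 1, so the data are compatible. The solution is then unique only up to an additive constant (fix it e.g. by requiring ∫_0^1 u dx = 0).


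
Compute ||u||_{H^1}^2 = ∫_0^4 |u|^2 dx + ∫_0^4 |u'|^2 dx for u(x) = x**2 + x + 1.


||u||_{H^1}^2 = 8072/15

The H^1 norm (squared) on an interval (0, L) is
  ||u||_{H^1}^2 = ∫_0^L u(x)^2 dx + ∫_0^L u'(x)^2 dx.
Compute u'(x) = 2*x + 1.
Then u(x)^2 = x**4 + 2*x**3 + 3*x**2 + 2*x + 1 and u'(x)^2 = 4*x**2 + 4*x + 1.
Integrate each monomial from 0 to 4 using ∫_0^4 c·x^n dx = c·4^(n+1)/(n+1):
  ∫_0^4 u(x)^2 dx = ∫_0^4 (x^4 + 2*x^3 + 3*x^2 + 2*x + 1) dx. Term by term:
    ∫_0^4 x^4 dx = 1024/5;  ∫_0^4 2*x^3 dx = 128;  ∫_0^4 3*x^2 dx = 64;
    ∫_0^4 2*x dx = 16;  ∫_0^4 1 dx = 4.
  Sum: 1024/5 + 128 + 64 + 16 + 4 = 2084/5.
  ∫_0^4 u'(x)^2 dx = ∫_0^4 (4*x^2 + 4*x + 1) dx. Term by term:
    ∫_0^4 4*x^2 dx = 256/3;  ∫_0^4 4*x dx = 32;  ∫_0^4 1 dx = 4.
  Sum: 256/3 + 32 + 4 = 364/3.
Adding: ||u||_{H^1}^2 = 2084/5 + 364/3 = 8072/15.


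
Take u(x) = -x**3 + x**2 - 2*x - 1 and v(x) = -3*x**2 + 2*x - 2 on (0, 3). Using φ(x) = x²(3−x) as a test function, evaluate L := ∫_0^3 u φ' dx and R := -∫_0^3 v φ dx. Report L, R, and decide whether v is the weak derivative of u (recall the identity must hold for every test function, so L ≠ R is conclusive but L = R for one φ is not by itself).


LHS = 621/10, RHS = 621/10. Yes, v = u' weakly.

u(x) = -x**3 + x**2 - 2*x - 1, classical derivative u'(x) = -3*x**2 + 2*x - 2.
φ(x) = x²(3−x), so φ'(x) = 3*x*(2 - x).
Note φ(0) = φ(3) = 0, so the boundary term u·φ vanishes.
LHS = ∫_0^3 u(x) φ'(x) dx = ∫_0^3 (3*x^5 - 9*x^4 + 12*x^3 - 9*x^2 - 6*x) dx. Term by term:
  ∫_0^3 3*x^5 dx = 729/2;  ∫_0^3 -9*x^4 dx = -2187/5;  ∫_0^3 12*x^3 dx = 243;
  ∫_0^3 -9*x^2 dx = -81;  ∫_0^3 -6*x dx = -27.
Sum: 729/2 − 2187/5 + 243 − 81 − 27 = 621/10.
So LHS = 621/10.
∫_0^3 v(x) φ(x) dx = ∫_0^3 (3*x^5 - 11*x^4 + 8*x^3 - 6*x^2) dx. Term by term:
  ∫_0^3 3*x^5 dx = 729/2;  ∫_0^3 -11*x^4 dx = -2673/5;  ∫_0^3 8*x^3 dx = 162;
  ∫_0^3 -6*x^2 dx = -54.
Sum: 729/2 − 2673/5 + 162 − 54 = -621/10.
So RHS = -∫_0^3 v(x) φ(x) dx = 621/10.
LHS = RHS, so the identity holds for this test φ.
Moreover u is smooth here and v(x) = u'(x) = -3*x**2 + 2*x - 2 pointwise, so the identity holds for every test function. Hence v is the weak derivative of u.


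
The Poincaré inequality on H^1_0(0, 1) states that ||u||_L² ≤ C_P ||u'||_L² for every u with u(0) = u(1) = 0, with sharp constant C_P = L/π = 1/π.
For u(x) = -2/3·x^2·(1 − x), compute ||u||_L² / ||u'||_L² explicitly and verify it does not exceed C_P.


||u||_L² / ||u'||_L² = sqrt(14)/14 < C_P = 1/π.

u(x) = -2/3·x^2·(1 − x), so u'(x) = 2*x*(3*x - 2)/3.
u(x) = -2/3·x^2·(1 − x) vanishes at x = 0 and x = 1, so u ∈ H^1_0(0, 1). Differentiate via the product rule and integrate the resulting polynomials term by term.
  ∫_0^1 u² dx = ∫_0^1 (4*x^6/9 - 8*x^5/9 + 4*x^4/9) dx. Term by term:
    ∫_0^1 4*x^6/9 dx = 4/63;  ∫_0^1 -8*x^5/9 dx = -4/27;  ∫_0^1 4*x^4/9 dx = 4/45.
  Sum: 4/63 − 4/27 + 4/45 = 4/945.
  ∫_0^1 (u')² dx = ∫_0^1 (4*x^4 - 16*x^3/3 + 16*x^2/9) dx. Term by term:
    ∫_0^1 4*x^4 dx = 4/5;  ∫_0^1 -16*x^3/3 dx = -4/3;  ∫_0^1 16*x^2/9 dx = 16/27.
  Sum: 4/5 − 4/3 + 16/27 = 8/135.
∫_0^1 u² dx = 4/945, so ||u||_L² = 2*sqrt(105)/315.
∫_0^1 (u')² dx = 8/135, so ||u'||_L² = 2*sqrt(30)/45.
Ratio ||u||_L² / ||u'||_L² = sqrt(14)/14.
Sharp Poincaré constant on H^1_0(0, 1) is C_P = L/π = 1/π, achieved by sin(π·x).
A polynomial bump cannot attain the sharp Poincaré constant (only the first sine eigenfunction does), so the ratio is strictly less than C_P, consistent with ||u||_L² ≤ C_P ||u'||_L².


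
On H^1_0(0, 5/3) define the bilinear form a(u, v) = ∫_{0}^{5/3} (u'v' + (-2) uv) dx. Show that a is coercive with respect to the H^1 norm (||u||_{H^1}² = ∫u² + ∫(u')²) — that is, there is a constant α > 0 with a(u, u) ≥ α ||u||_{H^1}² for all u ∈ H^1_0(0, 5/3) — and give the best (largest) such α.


α = (-50 + 9*π^2)/(25 + 9*π^2)

Coercivity of a(·,·) on H^1_0(0, 5/3) means a(u, u) ≥ α ||u||_{H^1}² for every u ∈ H^1_0.
The interval has length L = 5/3, and Poincaré/coercivity depend only on L. Here a(u, u) = ∫(u')² + (-2)·∫u².
Here c = -2 < 0 with |c| < (π/L)² = 9*π^2/25, so coercivity still holds. The condition a(u,u) ≥ α||u||_{H^1}² reads (1−α)∫(u')² ≥ (α−c)∫u². Any admissible α is ≤ 1 (rapidly oscillating u have ∫u²/∫(u')² → 0), and α = 1 would force 0 ≥ (1−c)∫u², impossible since c < 1; so 1−α > 0. By the sharp Poincaré inequality on H^1_0 of an interval of length L, ∫(u')² ≥ (π/L)²∫u² with equality for the first sine mode sin(π(x−x₀)/L) (x₀ the left endpoint), so the inequality holds for all u iff (1−α)(π/L)² ≥ α − c, i.e. α ≤ ((π/L)² + c)/((π/L)² + 1) = (1 + c(L/π)²)/(1 + (L/π)²). (Direct route, valid since c ≤ 0: Poincaré gives c∫u² ≥ c(L/π)²∫(u')², so a(u,u) ≥ (1 + c(L/π)²)∫(u')², while ||u||_{H^1}² ≤ (1 + (L/π)²)∫(u')²; dividing yields the same α.) With (π/L)² = 9*π^2/25 and c = -2, the largest admissible constant is α = ((π/L)² + c)/((π/L)² + 1).
Simplifying, α = (-50 + 9*π^2)/(25 + 9*π^2).


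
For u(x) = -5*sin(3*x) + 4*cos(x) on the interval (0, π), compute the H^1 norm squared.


||u||_{H^1(0,π)}^2 = 141*π

u'(x) = -4*sin(x) - 15*cos(3*x).
Expand u² and (u')² and integrate term by term on (0, π), using: for integers n ≥ 1, ∫_0^π sin²(nx) dx = ∫_0^π cos²(nx) dx = π/2; for n ≠ n', ∫_0^π sin(nx)sin(n'x) dx = ∫_0^π cos(nx)cos(n'x) dx = 0; and by product-to-sum, ∫_0^π sin(nx)cos(n'x) dx = ½∫_0^π [sin((n+n')x) + sin((n−n')x)] dx, which is 0 when n+n' is even and 2n/(n²−n'²) when n+n' is odd (it need not vanish on (0, π)).
  u² squared terms: (-5)²·∫sin(3x)² dx = 25·π/2 = 25*π/2;  (4)²·∫cos(x)² dx = 16·π/2 = 8*π.
  u² cross terms: 2·(-5)·(4)·∫sin(3x)·cos(x) dx = -40·(0) = 0.
  So ∫_0^π u² dx = 25*π/2 + 8*π + 0 = 41*π/2.
  (u')² squared terms: (-15)²·∫cos(3x)² dx = 225·π/2 = 225*π/2;  (-4)²·∫sin(x)² dx = 16·π/2 = 8*π.
  (u')² cross terms: 2·(-15)·(-4)·∫cos(3x)·sin(x) dx = 120·(0) = 0.
  So ∫_0^π (u')² dx = 225*π/2 + 8*π + 0 = 241*π/2.
||u||_{H^1}^2 = (41*π/2) + (241*π/2) = 141*π.


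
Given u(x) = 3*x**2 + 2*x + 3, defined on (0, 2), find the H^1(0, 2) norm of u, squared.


||u||_{H^1}^2 = 5374/15

The H^1 norm (squared) on an interval (0, L) is
  ||u||_{H^1}^2 = ∫_0^L u(x)^2 dx + ∫_0^L u'(x)^2 dx.
Compute u'(x) = 6*x + 2.
Then u(x)^2 = 9*x**4 + 12*x**3 + 22*x**2 + 12*x + 9 and u'(x)^2 = 36*x**2 + 24*x + 4.
Integrate each monomial from 0 to 2 using ∫_0^2 c·x^n dx = c·2^(n+1)/(n+1):
  ∫_0^2 u(x)^2 dx = ∫_0^2 (9*x^4 + 12*x^3 + 22*x^2 + 12*x + 9) dx. Term by term:
    ∫_0^2 9*x^4 dx = 288/5;  ∫_0^2 12*x^3 dx = 48;  ∫_0^2 22*x^2 dx = 176/3;
    ∫_0^2 12*x dx = 24;  ∫_0^2 9 dx = 18.
  Sum: 288/5 + 48 + 176/3 + 24 + 18 = 3094/15.
  ∫_0^2 u'(x)^2 dx = ∫_0^2 (36*x^2 + 24*x + 4) dx. Term by term:
    ∫_0^2 36*x^2 dx = 96;  ∫_0^2 24*x dx = 48;  ∫_0^2 4 dx = 8.
  Sum: 96 + 48 + 8 = 152.
Adding: ||u||_{H^1}^2 = 3094/15 + 152 = 5374/15.


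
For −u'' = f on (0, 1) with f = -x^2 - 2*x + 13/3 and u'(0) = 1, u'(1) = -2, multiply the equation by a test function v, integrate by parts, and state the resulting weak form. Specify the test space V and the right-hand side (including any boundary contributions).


V = H^1(0, 1) (v unrestricted at boundary; u is determined up to an additive constant); weak form: ∫_0^1 u'v' dx = ∫_0^1 (-x^2 - 2*x + 13/3) v dx − 2·v(1) − v(0) for all v ∈ V.

Multiply both sides by a test function v and integrate from 0 to 1:
  ∫_0^1 −u''(x) v(x) dx = ∫_0^1 f(x) v(x) dx.
Integrate the LHS by parts once:
  ∫_0^1 −u'' v dx = −[u'(x) v(x)]_0^1 + ∫_0^1 u'(x) v'(x) dx.
Thus ∫_0^1 u'(x) v'(x) dx = ∫_0^1 f(x) v(x) dx + [u'(x) v(x)]_0^1.
Choose V so that boundary terms are either known or forced to vanish.
u has inhomogeneous Neumann u'(0) = 1, u'(1) = -2. [u' v]_0^1 = (-2)·v(1) − (1)·v(0) = − 2·v(1) − v(0). Take V = H^1(0, 1); boundary term becomes part of RHS.
Weak formulation: find u (satisfying any essential BC) such that ∫_0^1 u'(x) v'(x) dx = ∫_0^1 f v dx − 2·v(1) − v(0) for all v ∈ V (Neumann data are natural BCs: they enter the RHS as boundary terms).
Substituting f(x) = -x^2 - 2*x + 13/3, the right-hand side is ∫_0^1 (-x^2 - 2*x + 13/3) v dx − 2·v(1) − v(0).
Compatibility check (pure Neumann): taking v ≡ 1 ∈ V gives 0 = ∫_0^1 f dx + (-2) − (1), i.e. ∫_0^1 f dx must equal u'(0) − u'(1) = 3. Indeed ∫_0^1 (-x^2 - 2*x + 13/3) dx = 3, so the data are compatible. The solution is then unique only up to an additive constant (fix it e.g. by requiring ∫_0^1 u dx = 0).


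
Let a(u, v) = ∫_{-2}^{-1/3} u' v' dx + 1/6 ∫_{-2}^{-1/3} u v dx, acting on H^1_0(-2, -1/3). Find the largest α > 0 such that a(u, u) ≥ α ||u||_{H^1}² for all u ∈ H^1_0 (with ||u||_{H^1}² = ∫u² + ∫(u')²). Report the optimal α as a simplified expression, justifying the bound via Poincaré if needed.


α = (25 + 54*π^2)/(6*(25 + 9*π^2))

Coercivity of a(·,·) on H^1_0(-2, -1/3) means a(u, u) ≥ α ||u||_{H^1}² for every u ∈ H^1_0.
The interval has length L = 5/3, and Poincaré/coercivity depend only on L. Here a(u, u) = ∫(u')² + (1/6)·∫u².
Here 0 < c = 1/6 < 1. The condition a(u,u) ≥ α||u||_{H^1}² reads (1−α)∫(u')² ≥ (α−c)∫u². Any admissible α is ≤ 1 (rapidly oscillating u have ∫u²/∫(u')² → 0), and α = 1 would force 0 ≥ (1−c)∫u², impossible since c < 1; so 1−α > 0. By the sharp Poincaré inequality on H^1_0 of an interval of length L, ∫(u')² ≥ (π/L)²∫u² with equality for the first sine mode sin(π(x−x₀)/L) (x₀ the left endpoint), so the inequality holds for all u iff (1−α)(π/L)² ≥ α − c, i.e. α ≤ ((π/L)² + c)/((π/L)² + 1) = (1 + c(L/π)²)/(1 + (L/π)²). With (π/L)² = 9*π^2/25 and c = 1/6, the largest admissible constant is α = ((π/L)² + c)/((π/L)² + 1).
Simplifying, α = (25 + 54*π^2)/(6*(25 + 9*π^2)).


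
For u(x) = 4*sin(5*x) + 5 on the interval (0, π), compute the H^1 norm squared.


||u||_{H^1(0,π)}^2 = 16 + 233*π

u'(x) = 20*cos(5*x).
Expand u² and (u')² and integrate term by term on (0, π), using: for integers n ≥ 1, ∫_0^π sin²(nx) dx = ∫_0^π cos²(nx) dx = π/2; for n ≠ n', ∫_0^π sin(nx)sin(n'x) dx = ∫_0^π cos(nx)cos(n'x) dx = 0; and by product-to-sum, ∫_0^π sin(nx)cos(n'x) dx = ½∫_0^π [sin((n+n')x) + sin((n−n')x)] dx, which is 0 when n+n' is even and 2n/(n²−n'²) when n+n' is odd (it need not vanish on (0, π)). For the constant mode: ∫_0^π 1 dx = π, ∫_0^π cos(nx) dx = 0, ∫_0^π sin(nx) dx = (1−(−1)^n)/n.
  u² squared terms: (5)²·∫1 dx = 25·π = 25*π;  (4)²·∫sin(5x)² dx = 16·π/2 = 8*π.
  u² cross terms: 2·(5)·(4)·∫1·sin(5x) dx = 40·(2/5) = 16.
  So ∫_0^π u² dx = 25*π + 8*π + 16 = 16 + 33*π.
  (u')² squared terms: (20)²·∫cos(5x)² dx = 400·π/2 = 200*π.
  So ∫_0^π (u')² dx = 200*π.
||u||_{H^1}^2 = (16 + 33*π) + (200*π) = 16 + 233*π.


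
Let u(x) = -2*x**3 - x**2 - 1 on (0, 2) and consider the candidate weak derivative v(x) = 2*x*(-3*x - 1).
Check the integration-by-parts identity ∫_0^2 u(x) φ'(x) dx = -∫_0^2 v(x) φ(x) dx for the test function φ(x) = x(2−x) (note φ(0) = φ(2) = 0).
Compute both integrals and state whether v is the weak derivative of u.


LHS = 184/15, RHS = 184/15. Yes, v = u' weakly.

u(x) = -2*x**3 - x**2 - 1, classical derivative u'(x) = -6*x**2 - 2*x.
φ(x) = x(2−x), so φ'(x) = 2 - 2*x.
Note φ(0) = φ(2) = 0, so the boundary term u·φ vanishes.
LHS = ∫_0^2 u(x) φ'(x) dx = ∫_0^2 (4*x^4 - 2*x^3 - 2*x^2 + 2*x - 2) dx. Term by term:
  ∫_0^2 4*x^4 dx = 128/5;  ∫_0^2 -2*x^3 dx = -8;  ∫_0^2 -2*x^2 dx = -16/3;
  ∫_0^2 2*x dx = 4;  ∫_0^2 -2 dx = -4.
Sum: 128/5 − 8 − 16/3 + 4 − 4 = 184/15.
So LHS = 184/15.
∫_0^2 v(x) φ(x) dx = ∫_0^2 (6*x^4 - 10*x^3 - 4*x^2) dx. Term by term:
  ∫_0^2 6*x^4 dx = 192/5;  ∫_0^2 -10*x^3 dx = -40;  ∫_0^2 -4*x^2 dx = -32/3.
Sum: 192/5 − 40 − 32/3 = -184/15.
So RHS = -∫_0^2 v(x) φ(x) dx = 184/15.
LHS = RHS, so the identity holds for this test φ.
Moreover u is smooth here and v(x) = u'(x) = -6*x**2 - 2*x pointwise, so the identity holds for every test function. Hence v is the weak derivative of u.


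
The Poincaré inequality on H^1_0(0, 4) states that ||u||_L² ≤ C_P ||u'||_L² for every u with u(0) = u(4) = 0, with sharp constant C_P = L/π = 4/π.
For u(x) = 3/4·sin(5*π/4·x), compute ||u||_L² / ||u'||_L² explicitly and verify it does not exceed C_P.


||u||_L² / ||u'||_L² = 4/(5*π) < C_P = 4/π.

u(x) = 3/4·sin(5*π/4·x), so u'(x) = 15*π*cos(5*π*x/4)/16.
Writing u(x) = A·sin(kπx/L) with A = 3/4 and k = 5, use ∫_0^L sin²(kπx/L) dx = L/2 and ∫_0^L cos²(kπx/L) dx = L/2.
u² = 9/16·sin²(5*π/4·x) and (u')² = 225*π^2/256·cos²(5*π/4·x), and each of sin², cos² integrates to L/2 = 2 over (0, 4).
∫_0^4 u² dx = 9/8, so ||u||_L² = 3*sqrt(2)/4.
∫_0^4 (u')² dx = 225*π^2/128, so ||u'||_L² = 15*sqrt(2)*π/16.
Ratio ||u||_L² / ||u'||_L² = 4/(5*π).
Sharp Poincaré constant on H^1_0(0, 4) is C_P = L/π = 4/π, achieved by sin(π/4·x).
This is the k = 5 harmonic; the ratio L/(kπ) is strictly less than C_P = L/π, consistent with the sharp inequality ||u||_L² ≤ C_P ||u'||_L².


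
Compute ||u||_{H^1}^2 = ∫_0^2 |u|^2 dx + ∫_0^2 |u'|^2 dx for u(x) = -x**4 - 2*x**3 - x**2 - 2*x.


||u||_{H^1}^2 = 585976/315

The H^1 norm (squared) on an interval (0, L) is
  ||u||_{H^1}^2 = ∫_0^L u(x)^2 dx + ∫_0^L u'(x)^2 dx.
Compute u'(x) = -4*x**3 - 6*x**2 - 2*x - 2.
Then u(x)^2 = x**8 + 4*x**7 + 6*x**6 + 8*x**5 + 9*x**4 + 4*x**3 + 4*x**2 and u'(x)^2 = 16*x**6 + 48*x**5 + 52*x**4 + 40*x**3 + 28*x**2 + 8*x + 4.
Integrate each monomial from 0 to 2 using ∫_0^2 c·x^n dx = c·2^(n+1)/(n+1):
  ∫_0^2 u(x)^2 dx = ∫_0^2 (x^8 + 4*x^7 + 6*x^6 + 8*x^5 + 9*x^4 + 4*x^3 + 4*x^2) dx. Term by term:
    ∫_0^2 x^8 dx = 512/9;  ∫_0^2 4*x^7 dx = 128;  ∫_0^2 6*x^6 dx = 768/7;
    ∫_0^2 8*x^5 dx = 256/3;  ∫_0^2 9*x^4 dx = 288/5;  ∫_0^2 4*x^3 dx = 16;
    ∫_0^2 4*x^2 dx = 32/3.
  Sum: 512/9 + 128 + 768/7 + 256/3 + 288/5 + 16 + 32/3 = 146224/315.
  ∫_0^2 u'(x)^2 dx = ∫_0^2 (16*x^6 + 48*x^5 + 52*x^4 + 40*x^3 + 28*x^2 + 8*x + 4) dx. Term by term:
    ∫_0^2 16*x^6 dx = 2048/7;  ∫_0^2 48*x^5 dx = 512;  ∫_0^2 52*x^4 dx = 1664/5;
    ∫_0^2 40*x^3 dx = 160;  ∫_0^2 28*x^2 dx = 224/3;  ∫_0^2 8*x dx = 16;
    ∫_0^2 4 dx = 8.
  Sum: 2048/7 + 512 + 1664/5 + 160 + 224/3 + 16 + 8 = 146584/105.
Adding: ||u||_{H^1}^2 = 146224/315 + 146584/105 = 585976/315.


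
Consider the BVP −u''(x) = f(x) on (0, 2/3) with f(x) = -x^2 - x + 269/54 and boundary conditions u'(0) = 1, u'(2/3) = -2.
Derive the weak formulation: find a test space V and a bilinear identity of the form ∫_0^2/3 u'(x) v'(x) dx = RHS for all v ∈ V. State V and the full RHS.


V = H^1(0, 2/3) (v unrestricted at boundary; u is determined up to an additive constant); weak form: ∫_0^2/3 u'v' dx = ∫_0^2/3 (-x^2 - x + 269/54) v dx − 2·v(2/3) − v(0) for all v ∈ V.

Multiply both sides by a test function v and integrate from 0 to 2/3:
  ∫_0^2/3 −u''(x) v(x) dx = ∫_0^2/3 f(x) v(x) dx.
Integrate the LHS by parts once:
  ∫_0^2/3 −u'' v dx = −[u'(x) v(x)]_0^2/3 + ∫_0^2/3 u'(x) v'(x) dx.
Thus ∫_0^2/3 u'(x) v'(x) dx = ∫_0^2/3 f(x) v(x) dx + [u'(x) v(x)]_0^2/3.
Choose V so that boundary terms are either known or forced to vanish.
u has inhomogeneous Neumann u'(0) = 1, u'(2/3) = -2. [u' v]_0^2/3 = (-2)·v(2/3) − (1)·v(0) = − 2·v(2/3) − v(0). Take V = H^1(0, 2/3); boundary term becomes part of RHS.
Weak formulation: find u (satisfying any essential BC) such that ∫_0^2/3 u'(x) v'(x) dx = ∫_0^2/3 f v dx − 2·v(2/3) − v(0) for all v ∈ V (Neumann data are natural BCs: they enter the RHS as boundary terms).
Substituting f(x) = -x^2 - x + 269/54, the right-hand side is ∫_0^2/3 (-x^2 - x + 269/54) v dx − 2·v(2/3) − v(0).
Compatibility check (pure Neumann): taking v ≡ 1 ∈ V gives 0 = ∫_0^2/3 f dx + (-2) − (1), i.e. ∫_0^2/3 f dx must equal u'(0) − u'(2/3) = 3. Indeed ∫_0^2/3 (-x^2 - x + 269/54) dx = 3, so the data are compatible. The solution is then unique only up to an additive constant (fix it e.g. by requiring ∫_0^2/3 u dx = 0).
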